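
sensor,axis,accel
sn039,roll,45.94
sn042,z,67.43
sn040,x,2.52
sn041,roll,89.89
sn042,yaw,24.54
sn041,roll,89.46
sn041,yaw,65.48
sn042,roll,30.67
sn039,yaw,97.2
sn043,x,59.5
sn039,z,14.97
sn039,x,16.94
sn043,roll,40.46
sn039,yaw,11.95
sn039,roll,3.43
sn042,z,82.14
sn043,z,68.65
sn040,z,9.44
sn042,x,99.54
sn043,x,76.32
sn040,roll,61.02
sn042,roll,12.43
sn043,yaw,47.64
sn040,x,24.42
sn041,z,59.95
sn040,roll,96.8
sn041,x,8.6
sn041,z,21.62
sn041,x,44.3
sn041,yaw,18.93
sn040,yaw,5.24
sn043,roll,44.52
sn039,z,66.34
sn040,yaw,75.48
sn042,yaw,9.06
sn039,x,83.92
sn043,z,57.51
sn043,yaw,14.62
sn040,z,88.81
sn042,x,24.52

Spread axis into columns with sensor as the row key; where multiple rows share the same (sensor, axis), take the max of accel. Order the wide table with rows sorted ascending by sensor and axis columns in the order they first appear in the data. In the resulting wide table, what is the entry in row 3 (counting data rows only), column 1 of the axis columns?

With rows sorted ascending by sensor, row 3 is sensor=sn041. axis columns in first-appearance order: roll, z, x, yaw; column 1 is roll.
Long rows with sensor=sn041, axis=roll: max(89.89, 89.46) = 89.89.

89.89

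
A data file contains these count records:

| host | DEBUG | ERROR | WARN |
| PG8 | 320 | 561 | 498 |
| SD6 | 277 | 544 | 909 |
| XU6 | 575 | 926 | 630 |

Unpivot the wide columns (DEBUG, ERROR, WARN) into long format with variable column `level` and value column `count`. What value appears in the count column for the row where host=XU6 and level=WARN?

630

Unpivoting turns each (host, wide-column) pair into one long row.
The wide cell at row XU6, column WARN holds 630, so the long row (XU6, WARN) has count=630.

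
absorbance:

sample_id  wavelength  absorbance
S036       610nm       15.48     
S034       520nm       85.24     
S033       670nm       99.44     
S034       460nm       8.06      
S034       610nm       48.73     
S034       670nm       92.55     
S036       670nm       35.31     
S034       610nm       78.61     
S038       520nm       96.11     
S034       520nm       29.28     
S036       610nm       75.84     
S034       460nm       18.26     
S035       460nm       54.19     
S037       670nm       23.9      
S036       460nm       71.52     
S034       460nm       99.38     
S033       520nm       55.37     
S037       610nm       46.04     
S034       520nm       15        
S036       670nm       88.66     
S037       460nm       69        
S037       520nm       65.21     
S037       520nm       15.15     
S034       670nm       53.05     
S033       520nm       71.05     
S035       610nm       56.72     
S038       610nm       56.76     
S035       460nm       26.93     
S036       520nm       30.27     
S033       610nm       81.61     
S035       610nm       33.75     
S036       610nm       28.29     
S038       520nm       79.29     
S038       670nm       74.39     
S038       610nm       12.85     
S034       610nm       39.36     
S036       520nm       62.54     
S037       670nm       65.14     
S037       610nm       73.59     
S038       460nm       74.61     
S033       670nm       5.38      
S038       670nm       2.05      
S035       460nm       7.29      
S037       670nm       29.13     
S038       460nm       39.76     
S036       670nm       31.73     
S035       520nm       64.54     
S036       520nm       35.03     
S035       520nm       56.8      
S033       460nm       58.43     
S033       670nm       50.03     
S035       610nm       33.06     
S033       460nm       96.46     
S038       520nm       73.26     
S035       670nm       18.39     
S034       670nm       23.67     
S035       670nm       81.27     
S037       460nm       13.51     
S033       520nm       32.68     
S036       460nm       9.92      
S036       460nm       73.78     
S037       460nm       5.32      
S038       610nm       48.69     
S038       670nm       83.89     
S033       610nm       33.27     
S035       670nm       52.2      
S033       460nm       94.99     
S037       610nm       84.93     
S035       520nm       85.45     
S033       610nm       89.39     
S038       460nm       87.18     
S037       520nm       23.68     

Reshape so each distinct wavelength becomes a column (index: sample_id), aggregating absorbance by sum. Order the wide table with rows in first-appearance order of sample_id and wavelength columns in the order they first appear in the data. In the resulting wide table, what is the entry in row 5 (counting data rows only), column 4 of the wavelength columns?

With rows in first-appearance order of sample_id, row 5 is sample_id=S035. wavelength columns in first-appearance order: 610nm, 520nm, 670nm, 460nm; column 4 is 460nm.
Long rows with sample_id=S035, wavelength=460nm: 54.19 + 26.93 + 7.29 = 88.41.

88.41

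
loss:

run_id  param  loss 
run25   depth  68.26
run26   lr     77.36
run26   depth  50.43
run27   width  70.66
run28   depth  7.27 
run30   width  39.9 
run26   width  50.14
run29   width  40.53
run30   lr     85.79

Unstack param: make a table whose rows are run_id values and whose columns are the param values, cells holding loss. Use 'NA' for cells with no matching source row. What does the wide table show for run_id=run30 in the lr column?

85.79

The long row with run_id=run30, param=lr has loss=85.79.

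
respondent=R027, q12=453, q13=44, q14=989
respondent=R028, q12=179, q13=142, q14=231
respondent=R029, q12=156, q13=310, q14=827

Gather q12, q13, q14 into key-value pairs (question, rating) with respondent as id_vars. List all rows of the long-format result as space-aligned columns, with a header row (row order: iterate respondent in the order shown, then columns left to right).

respondent  question  rating
R027        q12       453   
R027        q13       44    
R027        q14       989   
R028        q12       179   
R028        q13       142   
R028        q14       231   
R029        q12       156   
R029        q13       310   
R029        q14       827   

Each (respondent, column) pair becomes one row: 3 × 3 = 9 rows.
For example, (R027, q12) → rating=453.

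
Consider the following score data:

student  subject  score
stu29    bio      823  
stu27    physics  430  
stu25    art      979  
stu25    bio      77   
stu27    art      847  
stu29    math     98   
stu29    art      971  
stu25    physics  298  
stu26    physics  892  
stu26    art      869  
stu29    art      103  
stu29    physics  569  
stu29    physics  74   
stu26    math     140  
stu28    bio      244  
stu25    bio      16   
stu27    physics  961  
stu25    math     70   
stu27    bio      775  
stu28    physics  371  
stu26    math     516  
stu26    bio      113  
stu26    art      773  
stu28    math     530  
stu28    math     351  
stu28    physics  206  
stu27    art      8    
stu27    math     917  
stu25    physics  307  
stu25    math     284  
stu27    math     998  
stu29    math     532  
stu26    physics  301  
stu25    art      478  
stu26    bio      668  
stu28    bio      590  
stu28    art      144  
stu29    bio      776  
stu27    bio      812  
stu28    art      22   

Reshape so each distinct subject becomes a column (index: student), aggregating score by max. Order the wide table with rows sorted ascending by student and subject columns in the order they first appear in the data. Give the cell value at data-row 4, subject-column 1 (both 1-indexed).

590

With rows sorted ascending by student, row 4 is student=stu28. subject columns in first-appearance order: bio, physics, art, math; column 1 is bio.
Long rows with student=stu28, subject=bio: max(244, 590) = 590.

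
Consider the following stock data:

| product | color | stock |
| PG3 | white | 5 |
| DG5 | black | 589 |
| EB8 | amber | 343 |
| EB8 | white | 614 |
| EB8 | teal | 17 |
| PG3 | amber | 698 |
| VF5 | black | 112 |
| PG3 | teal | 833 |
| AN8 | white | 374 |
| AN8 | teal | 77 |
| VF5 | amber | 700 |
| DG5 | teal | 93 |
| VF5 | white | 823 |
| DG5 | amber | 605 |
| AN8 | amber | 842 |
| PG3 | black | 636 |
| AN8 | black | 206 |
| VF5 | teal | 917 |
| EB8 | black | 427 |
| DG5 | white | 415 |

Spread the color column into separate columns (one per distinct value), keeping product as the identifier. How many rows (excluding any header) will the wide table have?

5 distinct product values → 5 rows.

5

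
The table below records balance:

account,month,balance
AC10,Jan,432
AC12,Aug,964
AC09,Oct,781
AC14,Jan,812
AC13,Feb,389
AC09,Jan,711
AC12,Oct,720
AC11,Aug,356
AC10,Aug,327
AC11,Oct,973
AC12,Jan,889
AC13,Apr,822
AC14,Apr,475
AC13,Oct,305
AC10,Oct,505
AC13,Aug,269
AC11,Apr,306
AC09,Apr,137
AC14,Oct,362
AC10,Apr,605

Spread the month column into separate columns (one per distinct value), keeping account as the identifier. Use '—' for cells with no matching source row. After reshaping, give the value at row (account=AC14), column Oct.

362

The long row with account=AC14, month=Oct has balance=362.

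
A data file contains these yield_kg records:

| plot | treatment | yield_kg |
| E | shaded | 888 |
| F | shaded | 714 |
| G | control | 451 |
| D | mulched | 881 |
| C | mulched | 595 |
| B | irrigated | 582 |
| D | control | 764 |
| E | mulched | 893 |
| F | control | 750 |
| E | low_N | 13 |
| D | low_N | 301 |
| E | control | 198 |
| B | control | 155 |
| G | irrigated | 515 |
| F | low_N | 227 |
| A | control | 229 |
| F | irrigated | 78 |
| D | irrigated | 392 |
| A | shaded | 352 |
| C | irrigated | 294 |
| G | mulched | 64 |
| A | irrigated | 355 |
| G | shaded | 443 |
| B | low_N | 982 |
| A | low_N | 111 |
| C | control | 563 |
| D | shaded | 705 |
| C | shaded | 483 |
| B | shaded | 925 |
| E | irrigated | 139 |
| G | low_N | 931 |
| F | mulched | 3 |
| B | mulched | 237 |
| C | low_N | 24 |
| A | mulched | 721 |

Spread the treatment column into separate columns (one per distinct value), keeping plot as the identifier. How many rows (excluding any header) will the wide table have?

7 distinct plot values → 7 rows.

7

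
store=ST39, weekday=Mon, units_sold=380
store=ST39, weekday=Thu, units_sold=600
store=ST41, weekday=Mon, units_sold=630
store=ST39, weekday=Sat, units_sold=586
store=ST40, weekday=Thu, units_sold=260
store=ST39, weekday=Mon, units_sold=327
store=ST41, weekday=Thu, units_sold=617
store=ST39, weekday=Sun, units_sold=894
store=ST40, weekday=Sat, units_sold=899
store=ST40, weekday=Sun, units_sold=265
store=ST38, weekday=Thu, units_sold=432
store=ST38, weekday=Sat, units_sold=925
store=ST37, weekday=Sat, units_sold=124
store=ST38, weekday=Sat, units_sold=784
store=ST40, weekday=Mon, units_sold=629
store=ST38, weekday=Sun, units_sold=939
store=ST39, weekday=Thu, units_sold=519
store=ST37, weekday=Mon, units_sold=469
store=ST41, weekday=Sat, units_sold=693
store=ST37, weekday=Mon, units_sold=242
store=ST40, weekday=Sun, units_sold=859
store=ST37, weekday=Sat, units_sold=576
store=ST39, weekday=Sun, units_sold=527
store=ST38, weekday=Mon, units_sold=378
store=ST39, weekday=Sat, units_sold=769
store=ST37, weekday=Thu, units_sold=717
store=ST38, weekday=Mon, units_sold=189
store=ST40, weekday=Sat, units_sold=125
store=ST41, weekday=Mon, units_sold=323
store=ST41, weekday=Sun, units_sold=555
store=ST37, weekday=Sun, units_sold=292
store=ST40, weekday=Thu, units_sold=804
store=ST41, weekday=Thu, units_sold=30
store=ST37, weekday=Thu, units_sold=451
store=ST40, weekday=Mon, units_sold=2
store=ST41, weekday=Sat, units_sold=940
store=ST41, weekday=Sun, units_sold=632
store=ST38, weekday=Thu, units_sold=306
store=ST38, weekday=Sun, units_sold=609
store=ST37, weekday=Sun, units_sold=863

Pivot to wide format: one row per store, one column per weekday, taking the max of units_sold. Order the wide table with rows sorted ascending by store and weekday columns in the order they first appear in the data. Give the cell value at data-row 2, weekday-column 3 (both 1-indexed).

With rows sorted ascending by store, row 2 is store=ST38. weekday columns in first-appearance order: Mon, Thu, Sat, Sun; column 3 is Sat.
Long rows with store=ST38, weekday=Sat: max(925, 784) = 925.

925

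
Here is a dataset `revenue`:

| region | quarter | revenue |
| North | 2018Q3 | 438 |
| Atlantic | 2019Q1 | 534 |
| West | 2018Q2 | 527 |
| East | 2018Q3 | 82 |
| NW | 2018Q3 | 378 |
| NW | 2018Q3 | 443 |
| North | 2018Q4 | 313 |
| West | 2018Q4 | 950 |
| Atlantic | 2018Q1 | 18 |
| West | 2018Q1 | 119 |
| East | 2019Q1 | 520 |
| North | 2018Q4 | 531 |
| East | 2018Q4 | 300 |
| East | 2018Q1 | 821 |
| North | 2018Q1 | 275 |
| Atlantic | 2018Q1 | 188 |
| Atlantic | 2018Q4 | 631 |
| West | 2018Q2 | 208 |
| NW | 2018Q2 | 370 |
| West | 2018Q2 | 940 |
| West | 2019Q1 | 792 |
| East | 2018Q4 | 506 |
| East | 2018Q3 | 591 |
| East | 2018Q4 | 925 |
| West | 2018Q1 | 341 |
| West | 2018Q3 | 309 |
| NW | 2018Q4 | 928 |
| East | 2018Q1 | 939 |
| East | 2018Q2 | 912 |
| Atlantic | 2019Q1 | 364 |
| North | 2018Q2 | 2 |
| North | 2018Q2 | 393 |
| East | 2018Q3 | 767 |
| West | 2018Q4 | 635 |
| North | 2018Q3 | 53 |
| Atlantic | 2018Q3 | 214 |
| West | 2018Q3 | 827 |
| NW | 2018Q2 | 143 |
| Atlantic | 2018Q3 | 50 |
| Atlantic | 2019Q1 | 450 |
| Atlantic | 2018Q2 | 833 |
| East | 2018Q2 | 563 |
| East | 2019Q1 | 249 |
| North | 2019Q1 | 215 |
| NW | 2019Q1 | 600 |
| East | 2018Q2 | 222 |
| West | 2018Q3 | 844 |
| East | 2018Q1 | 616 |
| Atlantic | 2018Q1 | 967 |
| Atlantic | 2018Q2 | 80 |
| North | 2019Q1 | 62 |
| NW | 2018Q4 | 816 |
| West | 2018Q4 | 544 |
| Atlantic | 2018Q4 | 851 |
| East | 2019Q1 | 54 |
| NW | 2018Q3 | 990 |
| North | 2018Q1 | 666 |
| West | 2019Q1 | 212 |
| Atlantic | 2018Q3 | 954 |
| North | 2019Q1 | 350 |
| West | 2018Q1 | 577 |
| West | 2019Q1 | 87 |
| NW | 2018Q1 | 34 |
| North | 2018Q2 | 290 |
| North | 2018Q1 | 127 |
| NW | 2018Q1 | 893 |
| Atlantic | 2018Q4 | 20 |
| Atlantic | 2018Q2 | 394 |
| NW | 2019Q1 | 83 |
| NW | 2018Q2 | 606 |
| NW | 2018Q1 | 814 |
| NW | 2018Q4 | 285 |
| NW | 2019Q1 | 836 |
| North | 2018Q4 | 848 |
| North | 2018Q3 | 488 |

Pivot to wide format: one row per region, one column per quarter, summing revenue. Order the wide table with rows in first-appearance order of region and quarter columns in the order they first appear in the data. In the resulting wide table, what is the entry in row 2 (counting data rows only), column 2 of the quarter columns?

With rows in first-appearance order of region, row 2 is region=Atlantic. quarter columns in first-appearance order: 2018Q3, 2019Q1, 2018Q2, 2018Q4, 2018Q1; column 2 is 2019Q1.
Long rows with region=Atlantic, quarter=2019Q1: 534 + 364 + 450 = 1348.

1348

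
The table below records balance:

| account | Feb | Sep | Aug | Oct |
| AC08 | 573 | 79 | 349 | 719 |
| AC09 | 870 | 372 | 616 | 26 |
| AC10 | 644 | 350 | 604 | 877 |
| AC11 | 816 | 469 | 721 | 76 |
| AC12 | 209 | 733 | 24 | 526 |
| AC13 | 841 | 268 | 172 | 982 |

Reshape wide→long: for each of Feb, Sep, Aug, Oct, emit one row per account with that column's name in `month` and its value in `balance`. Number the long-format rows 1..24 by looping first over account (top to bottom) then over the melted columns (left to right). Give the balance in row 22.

268

24 rows total (6 × 4). Row 22: index ⌊(22-1)/4⌋ = 5 into account → AC13; (22-1) mod 4 = 1 into the melted columns → Sep.
So row 22 is (AC13, Sep, 268); balance = 268.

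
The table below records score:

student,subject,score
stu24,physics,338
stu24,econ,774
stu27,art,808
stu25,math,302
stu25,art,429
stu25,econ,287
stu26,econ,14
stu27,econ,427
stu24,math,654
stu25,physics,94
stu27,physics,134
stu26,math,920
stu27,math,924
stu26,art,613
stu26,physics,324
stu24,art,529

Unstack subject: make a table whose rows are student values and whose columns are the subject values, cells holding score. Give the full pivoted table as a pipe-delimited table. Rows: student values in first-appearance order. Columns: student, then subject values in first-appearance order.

Columns: student plus the 4 distinct subject values (physics, econ, art, math).
For example, row stu24 column physics takes score=338 from the long row (stu24, physics).

| student | physics | econ | art | math |
| stu24 | 338 | 774 | 529 | 654 |
| stu27 | 134 | 427 | 808 | 924 |
| stu25 | 94 | 287 | 429 | 302 |
| stu26 | 324 | 14 | 613 | 920 |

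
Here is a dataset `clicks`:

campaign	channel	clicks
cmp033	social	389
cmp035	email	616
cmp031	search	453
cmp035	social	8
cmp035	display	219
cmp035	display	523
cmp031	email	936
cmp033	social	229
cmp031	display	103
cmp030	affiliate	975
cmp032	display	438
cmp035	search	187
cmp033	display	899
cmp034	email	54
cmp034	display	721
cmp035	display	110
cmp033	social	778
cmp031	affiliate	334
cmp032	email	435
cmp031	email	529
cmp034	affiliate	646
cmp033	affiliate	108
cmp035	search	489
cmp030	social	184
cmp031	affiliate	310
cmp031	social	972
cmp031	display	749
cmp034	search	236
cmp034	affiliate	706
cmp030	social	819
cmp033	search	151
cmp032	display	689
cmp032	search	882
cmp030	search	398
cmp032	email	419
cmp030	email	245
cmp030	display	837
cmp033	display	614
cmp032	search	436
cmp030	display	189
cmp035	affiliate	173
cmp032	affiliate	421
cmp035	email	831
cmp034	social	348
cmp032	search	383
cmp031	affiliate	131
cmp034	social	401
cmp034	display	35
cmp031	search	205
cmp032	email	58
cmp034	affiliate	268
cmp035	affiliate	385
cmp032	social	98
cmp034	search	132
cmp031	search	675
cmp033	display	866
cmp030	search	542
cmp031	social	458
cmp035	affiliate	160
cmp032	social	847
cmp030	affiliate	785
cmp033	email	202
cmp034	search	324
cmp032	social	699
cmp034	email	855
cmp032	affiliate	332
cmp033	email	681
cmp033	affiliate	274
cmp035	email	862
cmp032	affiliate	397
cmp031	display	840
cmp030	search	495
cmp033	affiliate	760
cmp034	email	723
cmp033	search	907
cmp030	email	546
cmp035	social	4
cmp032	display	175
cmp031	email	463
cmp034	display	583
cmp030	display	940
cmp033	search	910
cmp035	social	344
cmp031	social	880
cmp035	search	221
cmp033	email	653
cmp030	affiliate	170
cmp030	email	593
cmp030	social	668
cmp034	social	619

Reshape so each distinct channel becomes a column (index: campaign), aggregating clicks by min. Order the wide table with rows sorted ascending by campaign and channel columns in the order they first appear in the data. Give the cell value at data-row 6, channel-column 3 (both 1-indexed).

187

With rows sorted ascending by campaign, row 6 is campaign=cmp035. channel columns in first-appearance order: social, email, search, display, affiliate; column 3 is search.
Long rows with campaign=cmp035, channel=search: min(187, 489, 221) = 187.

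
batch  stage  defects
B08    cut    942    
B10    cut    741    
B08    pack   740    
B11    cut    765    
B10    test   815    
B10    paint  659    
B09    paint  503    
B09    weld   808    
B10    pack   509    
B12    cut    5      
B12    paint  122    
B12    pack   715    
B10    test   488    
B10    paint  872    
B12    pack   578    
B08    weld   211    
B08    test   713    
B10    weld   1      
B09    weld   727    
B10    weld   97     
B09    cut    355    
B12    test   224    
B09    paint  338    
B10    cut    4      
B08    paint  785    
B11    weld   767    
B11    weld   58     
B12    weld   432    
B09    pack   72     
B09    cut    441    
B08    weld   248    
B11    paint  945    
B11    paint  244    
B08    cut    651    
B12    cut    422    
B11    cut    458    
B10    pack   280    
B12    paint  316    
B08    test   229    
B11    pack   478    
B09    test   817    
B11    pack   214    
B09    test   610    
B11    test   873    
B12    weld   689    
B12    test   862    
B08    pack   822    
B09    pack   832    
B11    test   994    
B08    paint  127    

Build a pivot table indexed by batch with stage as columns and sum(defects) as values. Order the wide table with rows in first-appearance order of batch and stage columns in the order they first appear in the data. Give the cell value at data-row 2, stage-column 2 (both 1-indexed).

789

With rows in first-appearance order of batch, row 2 is batch=B10. stage columns in first-appearance order: cut, pack, test, paint, weld; column 2 is pack.
Long rows with batch=B10, stage=pack: 509 + 280 = 789.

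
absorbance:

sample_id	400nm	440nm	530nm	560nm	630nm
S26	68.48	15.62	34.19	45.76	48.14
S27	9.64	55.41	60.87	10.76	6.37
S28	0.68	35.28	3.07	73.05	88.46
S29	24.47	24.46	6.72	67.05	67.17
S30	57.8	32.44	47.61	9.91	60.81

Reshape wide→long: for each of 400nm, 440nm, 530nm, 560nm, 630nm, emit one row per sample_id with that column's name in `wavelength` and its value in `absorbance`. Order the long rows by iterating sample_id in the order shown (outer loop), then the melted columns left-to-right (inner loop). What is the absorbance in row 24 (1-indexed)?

9.91

25 rows total (5 × 5). Row 24: index ⌊(24-1)/5⌋ = 4 into sample_id → S30; (24-1) mod 5 = 3 into the melted columns → 560nm.
So row 24 is (S30, 560nm, 9.91); absorbance = 9.91.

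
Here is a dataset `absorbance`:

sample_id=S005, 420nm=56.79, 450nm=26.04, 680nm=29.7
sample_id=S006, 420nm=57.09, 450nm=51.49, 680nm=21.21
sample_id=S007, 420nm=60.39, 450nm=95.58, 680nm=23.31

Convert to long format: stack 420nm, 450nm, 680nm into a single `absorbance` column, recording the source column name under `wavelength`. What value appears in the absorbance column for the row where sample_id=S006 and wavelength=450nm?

Unpivoting turns each (sample_id, wide-column) pair into one long row.
The wide cell at row S006, column 450nm holds 51.49, so the long row (S006, 450nm) has absorbance=51.49.

51.49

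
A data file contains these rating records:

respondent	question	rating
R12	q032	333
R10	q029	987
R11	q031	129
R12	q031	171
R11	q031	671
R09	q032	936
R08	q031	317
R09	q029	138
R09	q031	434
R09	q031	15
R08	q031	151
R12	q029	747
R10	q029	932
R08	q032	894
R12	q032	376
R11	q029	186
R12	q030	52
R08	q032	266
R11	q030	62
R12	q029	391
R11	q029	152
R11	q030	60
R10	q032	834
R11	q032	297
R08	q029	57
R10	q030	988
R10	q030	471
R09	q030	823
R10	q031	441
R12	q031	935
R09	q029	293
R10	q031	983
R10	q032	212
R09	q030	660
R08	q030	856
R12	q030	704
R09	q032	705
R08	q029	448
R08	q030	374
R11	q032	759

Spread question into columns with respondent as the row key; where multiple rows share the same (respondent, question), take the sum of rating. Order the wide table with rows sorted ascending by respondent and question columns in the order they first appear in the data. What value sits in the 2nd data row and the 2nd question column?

With rows sorted ascending by respondent, row 2 is respondent=R09. question columns in first-appearance order: q032, q029, q031, q030; column 2 is q029.
Long rows with respondent=R09, question=q029: 138 + 293 = 431.

431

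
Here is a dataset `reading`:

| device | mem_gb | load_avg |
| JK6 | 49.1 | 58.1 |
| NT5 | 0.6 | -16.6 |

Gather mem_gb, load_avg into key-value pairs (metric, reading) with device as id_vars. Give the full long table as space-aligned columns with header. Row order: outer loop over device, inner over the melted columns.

device  metric    reading
JK6     mem_gb    49.1   
JK6     load_avg  58.1   
NT5     mem_gb    0.6    
NT5     load_avg  -16.6  

Each (device, column) pair becomes one row: 2 × 2 = 4 rows.
For example, (JK6, mem_gb) → reading=49.1.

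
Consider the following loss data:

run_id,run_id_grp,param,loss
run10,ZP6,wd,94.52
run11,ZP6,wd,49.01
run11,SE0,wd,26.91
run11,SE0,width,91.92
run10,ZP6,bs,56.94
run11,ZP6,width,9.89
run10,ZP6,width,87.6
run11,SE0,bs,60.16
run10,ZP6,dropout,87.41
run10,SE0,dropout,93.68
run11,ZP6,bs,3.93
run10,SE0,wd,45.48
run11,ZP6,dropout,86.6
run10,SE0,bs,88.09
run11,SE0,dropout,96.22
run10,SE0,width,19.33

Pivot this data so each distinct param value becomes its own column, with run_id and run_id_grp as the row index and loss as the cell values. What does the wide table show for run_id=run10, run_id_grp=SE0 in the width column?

Wide layout: rows indexed by run_id and run_id_grp, columns are the 4 distinct param values (wd, width, bs, dropout).
Cell (run_id=run10, run_id_grp=SE0, param=width) draws from the long row where run_id=run10, run_id_grp=SE0 and param=width, which has loss=19.33.

19.33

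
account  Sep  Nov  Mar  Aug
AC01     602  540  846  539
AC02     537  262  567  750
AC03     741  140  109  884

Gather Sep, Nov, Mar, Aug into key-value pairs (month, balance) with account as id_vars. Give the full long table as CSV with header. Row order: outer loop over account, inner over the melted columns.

account,month,balance
AC01,Sep,602
AC01,Nov,540
AC01,Mar,846
AC01,Aug,539
AC02,Sep,537
AC02,Nov,262
AC02,Mar,567
AC02,Aug,750
AC03,Sep,741
AC03,Nov,140
AC03,Mar,109
AC03,Aug,884

Each (account, column) pair becomes one row: 3 × 4 = 12 rows.
For example, (AC01, Sep) → balance=602.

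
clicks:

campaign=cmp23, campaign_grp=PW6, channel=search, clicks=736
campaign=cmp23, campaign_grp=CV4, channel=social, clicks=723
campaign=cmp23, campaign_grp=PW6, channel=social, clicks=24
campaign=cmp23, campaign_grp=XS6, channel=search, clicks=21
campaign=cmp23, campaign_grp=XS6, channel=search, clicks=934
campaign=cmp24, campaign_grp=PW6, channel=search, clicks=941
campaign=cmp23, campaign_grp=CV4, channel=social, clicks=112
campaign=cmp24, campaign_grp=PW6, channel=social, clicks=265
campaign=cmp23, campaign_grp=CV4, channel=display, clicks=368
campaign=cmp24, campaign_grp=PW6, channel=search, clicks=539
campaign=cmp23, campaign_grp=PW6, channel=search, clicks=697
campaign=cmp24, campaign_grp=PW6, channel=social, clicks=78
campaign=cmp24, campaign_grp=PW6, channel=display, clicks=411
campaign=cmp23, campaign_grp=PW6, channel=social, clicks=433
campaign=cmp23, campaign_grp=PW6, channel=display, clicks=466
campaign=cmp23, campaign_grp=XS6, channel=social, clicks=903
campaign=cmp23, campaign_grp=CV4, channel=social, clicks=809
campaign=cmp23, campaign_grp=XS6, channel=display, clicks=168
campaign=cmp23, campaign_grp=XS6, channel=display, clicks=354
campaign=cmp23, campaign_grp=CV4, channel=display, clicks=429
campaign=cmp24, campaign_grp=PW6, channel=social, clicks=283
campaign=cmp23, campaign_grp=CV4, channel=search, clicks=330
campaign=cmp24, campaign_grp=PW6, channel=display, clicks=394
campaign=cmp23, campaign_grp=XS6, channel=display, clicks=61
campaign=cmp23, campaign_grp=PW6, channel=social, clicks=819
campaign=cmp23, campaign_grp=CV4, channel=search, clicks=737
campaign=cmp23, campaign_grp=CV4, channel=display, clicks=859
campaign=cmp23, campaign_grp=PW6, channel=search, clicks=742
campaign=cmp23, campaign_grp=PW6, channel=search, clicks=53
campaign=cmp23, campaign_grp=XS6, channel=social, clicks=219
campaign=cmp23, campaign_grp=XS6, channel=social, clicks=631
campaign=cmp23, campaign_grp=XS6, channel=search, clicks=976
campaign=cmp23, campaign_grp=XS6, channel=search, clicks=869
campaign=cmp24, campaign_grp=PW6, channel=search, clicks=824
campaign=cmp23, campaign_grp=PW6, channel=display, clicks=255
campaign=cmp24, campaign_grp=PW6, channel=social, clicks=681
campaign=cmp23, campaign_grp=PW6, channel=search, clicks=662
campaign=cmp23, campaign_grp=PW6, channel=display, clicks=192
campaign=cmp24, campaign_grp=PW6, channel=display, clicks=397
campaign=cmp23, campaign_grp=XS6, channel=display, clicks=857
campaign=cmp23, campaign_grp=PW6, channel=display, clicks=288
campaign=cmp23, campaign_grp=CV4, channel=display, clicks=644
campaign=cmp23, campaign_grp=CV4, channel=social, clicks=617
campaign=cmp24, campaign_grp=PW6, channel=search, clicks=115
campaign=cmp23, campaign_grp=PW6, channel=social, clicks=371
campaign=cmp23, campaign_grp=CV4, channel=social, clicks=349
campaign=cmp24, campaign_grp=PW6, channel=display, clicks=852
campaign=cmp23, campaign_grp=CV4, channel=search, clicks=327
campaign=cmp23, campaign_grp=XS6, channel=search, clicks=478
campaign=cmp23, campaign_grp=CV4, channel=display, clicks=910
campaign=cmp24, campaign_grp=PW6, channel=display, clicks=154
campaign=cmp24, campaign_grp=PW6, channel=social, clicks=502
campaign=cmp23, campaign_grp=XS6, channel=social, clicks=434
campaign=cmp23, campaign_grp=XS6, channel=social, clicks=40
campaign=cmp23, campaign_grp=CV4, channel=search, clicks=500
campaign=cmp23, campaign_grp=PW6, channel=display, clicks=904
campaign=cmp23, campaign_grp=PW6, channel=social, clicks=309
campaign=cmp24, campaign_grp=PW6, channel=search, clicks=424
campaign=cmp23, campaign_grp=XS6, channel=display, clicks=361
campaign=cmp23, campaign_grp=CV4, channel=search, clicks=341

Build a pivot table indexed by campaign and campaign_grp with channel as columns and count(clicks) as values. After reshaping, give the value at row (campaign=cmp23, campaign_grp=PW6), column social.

5

Rows with campaign=cmp23, campaign_grp=PW6 and channel=social: clicks values are 24, 433, 819, 371, 309.
5 rows match — count = 5.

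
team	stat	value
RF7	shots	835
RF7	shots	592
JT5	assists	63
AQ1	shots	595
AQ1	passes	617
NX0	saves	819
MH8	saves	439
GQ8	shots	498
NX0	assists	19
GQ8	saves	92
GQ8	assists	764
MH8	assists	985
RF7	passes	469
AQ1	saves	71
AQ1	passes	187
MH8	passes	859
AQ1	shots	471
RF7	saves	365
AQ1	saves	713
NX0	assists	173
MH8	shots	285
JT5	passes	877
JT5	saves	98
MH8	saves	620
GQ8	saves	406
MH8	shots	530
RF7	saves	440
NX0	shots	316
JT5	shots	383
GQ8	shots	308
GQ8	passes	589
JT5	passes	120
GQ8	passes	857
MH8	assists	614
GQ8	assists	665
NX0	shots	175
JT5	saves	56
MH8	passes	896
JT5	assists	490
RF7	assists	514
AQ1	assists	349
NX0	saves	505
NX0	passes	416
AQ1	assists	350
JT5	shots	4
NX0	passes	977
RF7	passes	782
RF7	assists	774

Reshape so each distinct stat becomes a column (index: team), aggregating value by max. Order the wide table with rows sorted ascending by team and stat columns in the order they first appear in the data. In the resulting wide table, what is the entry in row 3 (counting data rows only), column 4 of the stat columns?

With rows sorted ascending by team, row 3 is team=JT5. stat columns in first-appearance order: shots, assists, passes, saves; column 4 is saves.
Long rows with team=JT5, stat=saves: max(98, 56) = 98.

98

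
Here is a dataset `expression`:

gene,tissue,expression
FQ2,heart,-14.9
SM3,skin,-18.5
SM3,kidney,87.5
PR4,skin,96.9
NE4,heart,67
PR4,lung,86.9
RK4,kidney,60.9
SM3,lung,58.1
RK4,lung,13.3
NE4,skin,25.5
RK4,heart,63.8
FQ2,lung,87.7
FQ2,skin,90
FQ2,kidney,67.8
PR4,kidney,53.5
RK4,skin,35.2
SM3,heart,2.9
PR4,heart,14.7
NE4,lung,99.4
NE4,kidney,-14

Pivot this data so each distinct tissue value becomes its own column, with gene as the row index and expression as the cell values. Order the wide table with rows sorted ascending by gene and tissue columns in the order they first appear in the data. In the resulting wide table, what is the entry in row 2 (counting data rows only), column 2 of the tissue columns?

With rows sorted ascending by gene, row 2 is gene=NE4. tissue columns in first-appearance order: heart, skin, kidney, lung; column 2 is skin.
Long rows with gene=NE4, tissue=skin: expression = 25.5.

25.5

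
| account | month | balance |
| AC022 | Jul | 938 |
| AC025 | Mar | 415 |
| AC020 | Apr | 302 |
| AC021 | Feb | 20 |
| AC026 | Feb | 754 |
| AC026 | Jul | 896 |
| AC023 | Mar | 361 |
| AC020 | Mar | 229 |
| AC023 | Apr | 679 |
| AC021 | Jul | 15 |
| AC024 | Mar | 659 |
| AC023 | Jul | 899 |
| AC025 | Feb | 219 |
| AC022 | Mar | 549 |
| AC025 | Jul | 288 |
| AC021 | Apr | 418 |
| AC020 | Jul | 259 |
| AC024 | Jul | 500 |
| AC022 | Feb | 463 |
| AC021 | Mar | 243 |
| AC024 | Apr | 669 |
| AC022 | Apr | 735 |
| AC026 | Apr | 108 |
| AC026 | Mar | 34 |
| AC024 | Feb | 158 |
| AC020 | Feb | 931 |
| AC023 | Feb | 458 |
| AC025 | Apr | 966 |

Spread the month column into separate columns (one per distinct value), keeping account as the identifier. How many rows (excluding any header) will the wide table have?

7 distinct account values → 7 rows.

7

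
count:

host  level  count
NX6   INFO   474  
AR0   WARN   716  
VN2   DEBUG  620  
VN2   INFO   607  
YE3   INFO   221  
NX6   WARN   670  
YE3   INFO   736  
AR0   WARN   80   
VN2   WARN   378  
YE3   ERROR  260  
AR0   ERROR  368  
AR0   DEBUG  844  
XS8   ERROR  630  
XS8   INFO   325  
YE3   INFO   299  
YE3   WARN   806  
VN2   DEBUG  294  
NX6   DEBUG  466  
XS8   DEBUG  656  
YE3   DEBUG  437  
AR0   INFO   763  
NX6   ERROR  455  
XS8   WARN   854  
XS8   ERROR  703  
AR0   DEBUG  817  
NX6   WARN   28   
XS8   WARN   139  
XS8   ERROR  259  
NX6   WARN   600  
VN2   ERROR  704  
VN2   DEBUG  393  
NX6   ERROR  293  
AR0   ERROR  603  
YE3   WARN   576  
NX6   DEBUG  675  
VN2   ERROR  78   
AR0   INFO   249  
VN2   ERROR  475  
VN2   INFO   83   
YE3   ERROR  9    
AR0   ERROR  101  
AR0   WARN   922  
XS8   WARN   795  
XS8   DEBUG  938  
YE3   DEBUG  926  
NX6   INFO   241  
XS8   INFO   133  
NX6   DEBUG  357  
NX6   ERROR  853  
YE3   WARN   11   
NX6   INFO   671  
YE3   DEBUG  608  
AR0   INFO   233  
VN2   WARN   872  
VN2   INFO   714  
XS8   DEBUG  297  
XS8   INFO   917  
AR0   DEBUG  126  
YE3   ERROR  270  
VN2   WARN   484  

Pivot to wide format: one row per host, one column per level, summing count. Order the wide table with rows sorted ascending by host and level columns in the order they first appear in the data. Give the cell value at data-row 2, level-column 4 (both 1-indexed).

With rows sorted ascending by host, row 2 is host=NX6. level columns in first-appearance order: INFO, WARN, DEBUG, ERROR; column 4 is ERROR.
Long rows with host=NX6, level=ERROR: 455 + 293 + 853 = 1601.

1601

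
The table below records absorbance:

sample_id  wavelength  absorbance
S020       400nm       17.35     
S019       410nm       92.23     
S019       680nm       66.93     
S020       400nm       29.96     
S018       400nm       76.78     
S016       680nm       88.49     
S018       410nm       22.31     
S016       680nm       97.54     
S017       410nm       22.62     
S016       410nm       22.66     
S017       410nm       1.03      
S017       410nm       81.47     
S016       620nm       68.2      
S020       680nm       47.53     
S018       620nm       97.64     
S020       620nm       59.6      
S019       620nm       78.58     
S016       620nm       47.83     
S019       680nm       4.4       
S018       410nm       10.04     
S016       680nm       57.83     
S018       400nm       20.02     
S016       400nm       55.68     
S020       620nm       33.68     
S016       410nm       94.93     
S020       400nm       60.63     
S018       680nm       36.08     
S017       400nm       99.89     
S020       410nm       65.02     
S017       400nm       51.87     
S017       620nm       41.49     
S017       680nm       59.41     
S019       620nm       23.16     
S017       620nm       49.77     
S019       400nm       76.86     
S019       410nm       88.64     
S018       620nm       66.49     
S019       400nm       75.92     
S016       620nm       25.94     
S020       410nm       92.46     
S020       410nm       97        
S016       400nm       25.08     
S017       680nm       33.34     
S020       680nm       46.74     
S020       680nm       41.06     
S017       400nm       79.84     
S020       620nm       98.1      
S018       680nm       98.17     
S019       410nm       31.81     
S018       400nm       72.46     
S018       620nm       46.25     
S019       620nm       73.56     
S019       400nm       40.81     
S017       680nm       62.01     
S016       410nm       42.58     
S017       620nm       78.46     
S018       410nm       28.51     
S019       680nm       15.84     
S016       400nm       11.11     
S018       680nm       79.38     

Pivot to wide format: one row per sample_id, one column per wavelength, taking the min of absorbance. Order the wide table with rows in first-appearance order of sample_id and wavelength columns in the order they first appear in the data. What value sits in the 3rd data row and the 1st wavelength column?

20.02

With rows in first-appearance order of sample_id, row 3 is sample_id=S018. wavelength columns in first-appearance order: 400nm, 410nm, 680nm, 620nm; column 1 is 400nm.
Long rows with sample_id=S018, wavelength=400nm: min(76.78, 20.02, 72.46) = 20.02.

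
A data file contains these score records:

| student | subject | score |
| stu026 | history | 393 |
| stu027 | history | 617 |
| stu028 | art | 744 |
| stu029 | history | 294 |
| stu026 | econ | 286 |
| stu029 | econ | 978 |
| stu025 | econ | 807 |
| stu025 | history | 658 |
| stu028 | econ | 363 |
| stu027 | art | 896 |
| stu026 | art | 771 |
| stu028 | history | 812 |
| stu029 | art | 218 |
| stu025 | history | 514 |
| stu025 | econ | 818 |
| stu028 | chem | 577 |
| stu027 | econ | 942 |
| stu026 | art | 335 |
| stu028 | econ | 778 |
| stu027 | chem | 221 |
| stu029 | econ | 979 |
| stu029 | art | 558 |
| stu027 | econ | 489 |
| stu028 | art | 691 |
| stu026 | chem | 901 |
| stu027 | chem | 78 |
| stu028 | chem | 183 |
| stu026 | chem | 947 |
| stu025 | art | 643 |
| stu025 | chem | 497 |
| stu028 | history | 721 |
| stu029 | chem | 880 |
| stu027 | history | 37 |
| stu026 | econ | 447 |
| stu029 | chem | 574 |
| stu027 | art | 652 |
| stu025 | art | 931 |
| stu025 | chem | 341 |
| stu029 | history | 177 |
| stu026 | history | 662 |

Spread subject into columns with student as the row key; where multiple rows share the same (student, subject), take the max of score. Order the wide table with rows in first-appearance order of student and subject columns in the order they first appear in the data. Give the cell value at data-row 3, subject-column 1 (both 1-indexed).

With rows in first-appearance order of student, row 3 is student=stu028. subject columns in first-appearance order: history, art, econ, chem; column 1 is history.
Long rows with student=stu028, subject=history: max(812, 721) = 812.

812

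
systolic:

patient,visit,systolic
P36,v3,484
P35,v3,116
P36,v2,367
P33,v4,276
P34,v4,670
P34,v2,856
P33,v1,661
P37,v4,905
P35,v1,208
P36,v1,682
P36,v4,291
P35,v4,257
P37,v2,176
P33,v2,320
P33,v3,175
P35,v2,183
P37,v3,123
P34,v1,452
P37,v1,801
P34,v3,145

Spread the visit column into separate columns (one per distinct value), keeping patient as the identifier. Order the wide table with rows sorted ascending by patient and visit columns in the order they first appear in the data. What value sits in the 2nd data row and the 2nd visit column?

856

With rows sorted ascending by patient, row 2 is patient=P34. visit columns in first-appearance order: v3, v2, v4, v1; column 2 is v2.
Long rows with patient=P34, visit=v2: systolic = 856.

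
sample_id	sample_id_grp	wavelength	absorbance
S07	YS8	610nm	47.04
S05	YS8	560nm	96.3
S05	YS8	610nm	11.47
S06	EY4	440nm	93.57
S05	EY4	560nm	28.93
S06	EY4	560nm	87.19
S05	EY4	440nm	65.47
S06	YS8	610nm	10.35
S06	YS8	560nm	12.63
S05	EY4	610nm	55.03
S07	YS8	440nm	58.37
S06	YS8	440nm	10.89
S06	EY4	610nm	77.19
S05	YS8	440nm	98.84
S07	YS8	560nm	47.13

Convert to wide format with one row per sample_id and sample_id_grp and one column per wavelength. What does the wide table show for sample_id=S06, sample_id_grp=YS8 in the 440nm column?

10.89

Wide layout: rows indexed by sample_id and sample_id_grp, columns are the 3 distinct wavelength values (610nm, 560nm, 440nm).
Cell (sample_id=S06, sample_id_grp=YS8, wavelength=440nm) draws from the long row where sample_id=S06, sample_id_grp=YS8 and wavelength=440nm, which has absorbance=10.89.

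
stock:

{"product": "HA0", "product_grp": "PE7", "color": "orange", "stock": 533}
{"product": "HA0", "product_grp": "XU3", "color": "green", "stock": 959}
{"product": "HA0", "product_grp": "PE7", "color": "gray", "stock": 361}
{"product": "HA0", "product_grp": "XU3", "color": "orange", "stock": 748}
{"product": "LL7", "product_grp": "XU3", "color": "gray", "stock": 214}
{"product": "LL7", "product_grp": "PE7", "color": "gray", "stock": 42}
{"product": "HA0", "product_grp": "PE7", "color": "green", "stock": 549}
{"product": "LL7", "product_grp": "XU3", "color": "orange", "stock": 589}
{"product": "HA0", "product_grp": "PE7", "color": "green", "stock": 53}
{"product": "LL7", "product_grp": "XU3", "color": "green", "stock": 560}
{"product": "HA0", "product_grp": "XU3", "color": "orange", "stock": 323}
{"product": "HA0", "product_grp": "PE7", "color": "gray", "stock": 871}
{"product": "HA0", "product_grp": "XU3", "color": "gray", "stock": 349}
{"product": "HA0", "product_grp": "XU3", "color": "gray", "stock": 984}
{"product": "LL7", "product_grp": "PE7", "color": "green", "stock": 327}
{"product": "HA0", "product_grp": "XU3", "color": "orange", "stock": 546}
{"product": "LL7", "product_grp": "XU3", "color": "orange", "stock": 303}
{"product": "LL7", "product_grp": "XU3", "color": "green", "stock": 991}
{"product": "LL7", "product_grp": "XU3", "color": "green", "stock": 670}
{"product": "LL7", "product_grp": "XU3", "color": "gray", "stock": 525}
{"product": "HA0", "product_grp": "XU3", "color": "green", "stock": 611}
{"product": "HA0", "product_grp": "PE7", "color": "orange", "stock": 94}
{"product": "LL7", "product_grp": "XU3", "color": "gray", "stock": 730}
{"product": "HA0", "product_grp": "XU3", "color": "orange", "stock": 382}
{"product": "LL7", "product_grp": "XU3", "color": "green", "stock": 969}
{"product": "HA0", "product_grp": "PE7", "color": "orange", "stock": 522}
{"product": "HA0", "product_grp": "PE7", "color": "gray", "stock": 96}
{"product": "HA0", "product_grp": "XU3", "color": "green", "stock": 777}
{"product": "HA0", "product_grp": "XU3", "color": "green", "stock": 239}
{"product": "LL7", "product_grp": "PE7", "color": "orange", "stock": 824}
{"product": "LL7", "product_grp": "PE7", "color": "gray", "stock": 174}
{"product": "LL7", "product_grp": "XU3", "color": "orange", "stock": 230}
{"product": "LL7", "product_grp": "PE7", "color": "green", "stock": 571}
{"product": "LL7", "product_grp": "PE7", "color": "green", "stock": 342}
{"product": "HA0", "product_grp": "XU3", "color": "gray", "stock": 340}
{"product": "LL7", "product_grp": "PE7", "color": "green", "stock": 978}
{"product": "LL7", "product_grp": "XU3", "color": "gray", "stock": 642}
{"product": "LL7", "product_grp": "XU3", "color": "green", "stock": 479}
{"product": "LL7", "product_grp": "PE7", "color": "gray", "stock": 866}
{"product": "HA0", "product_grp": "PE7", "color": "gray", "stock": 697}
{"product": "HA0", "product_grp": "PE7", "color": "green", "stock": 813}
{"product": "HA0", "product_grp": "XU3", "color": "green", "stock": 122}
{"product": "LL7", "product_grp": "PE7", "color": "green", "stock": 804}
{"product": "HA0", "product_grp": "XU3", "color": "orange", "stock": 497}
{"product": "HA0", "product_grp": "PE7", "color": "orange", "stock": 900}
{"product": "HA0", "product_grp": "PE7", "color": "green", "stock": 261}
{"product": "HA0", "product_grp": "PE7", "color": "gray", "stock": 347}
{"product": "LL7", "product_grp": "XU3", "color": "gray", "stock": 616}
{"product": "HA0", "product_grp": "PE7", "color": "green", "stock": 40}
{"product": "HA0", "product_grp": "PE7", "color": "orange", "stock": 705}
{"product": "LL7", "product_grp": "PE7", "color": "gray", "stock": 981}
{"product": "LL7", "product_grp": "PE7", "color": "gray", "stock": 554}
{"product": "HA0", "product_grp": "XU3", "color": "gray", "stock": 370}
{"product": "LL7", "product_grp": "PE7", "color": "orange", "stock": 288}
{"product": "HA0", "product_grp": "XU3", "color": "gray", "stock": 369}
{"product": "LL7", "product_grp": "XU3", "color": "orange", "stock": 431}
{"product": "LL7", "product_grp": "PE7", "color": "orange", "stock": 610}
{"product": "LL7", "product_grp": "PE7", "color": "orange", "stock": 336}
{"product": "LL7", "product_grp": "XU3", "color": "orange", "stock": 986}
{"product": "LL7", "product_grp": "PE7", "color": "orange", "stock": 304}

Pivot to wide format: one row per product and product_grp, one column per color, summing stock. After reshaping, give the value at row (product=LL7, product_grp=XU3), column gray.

Rows with product=LL7, product_grp=XU3 and color=gray: stock values are 214, 525, 730, 642, 616.
214 + 525 + 730 + 642 + 616 = 2727.

2727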